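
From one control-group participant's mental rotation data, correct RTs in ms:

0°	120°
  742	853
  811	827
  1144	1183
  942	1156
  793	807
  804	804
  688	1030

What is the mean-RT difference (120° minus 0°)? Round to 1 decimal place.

105.1 ms

M(0°) = 5924/7 = 846.286
M(120°) = 6660/7 = 951.429
Difference = 951.429 − 846.286 = 105.143 ms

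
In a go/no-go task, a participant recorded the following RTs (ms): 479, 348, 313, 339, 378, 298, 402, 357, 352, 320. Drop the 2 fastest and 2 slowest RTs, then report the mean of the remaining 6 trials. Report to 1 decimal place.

Sorted: 298, 313, 320, 339, 348, 352, 357, 378, 402, 479
Drop lowest 2 (298, 313) and highest 2 (402, 479)
Remaining (n=6): Σ = 2094, mean = 2094/6 = 349.000

349.0 ms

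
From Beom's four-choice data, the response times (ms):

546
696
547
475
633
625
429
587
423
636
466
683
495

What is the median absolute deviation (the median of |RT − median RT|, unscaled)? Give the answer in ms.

Sorted: 423, 429, 466, 475, 495, 546, 547, 587, 625, 633, 636, 683, 696 → median = 547
|x − 547|: 1, 149, 0, 72, 86, 78, 118, 40, 124, 89, 81, 136, 52
Sorted deviations: 0, 1, 40, 52, 72, 78, 81, 86, 89, 118, 124, 136, 149 → MAD = 81

81 ms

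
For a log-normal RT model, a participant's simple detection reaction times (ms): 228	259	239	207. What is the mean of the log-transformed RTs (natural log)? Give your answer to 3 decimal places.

ln(RT): 5.4293, 5.5568, 5.4765, 5.3327
Σ ln(RT) = 21.7954
Mean = 21.7954/4 = 5.44884

5.449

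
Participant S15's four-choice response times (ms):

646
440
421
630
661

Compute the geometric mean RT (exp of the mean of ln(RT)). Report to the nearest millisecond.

549 ms

ln(RT): 6.4708, 6.0868, 6.0426, 6.4457, 6.4938
Mean ln(RT) = 31.5397/5 = 6.30794
Geometric mean = exp(6.30794) = 548.91 ms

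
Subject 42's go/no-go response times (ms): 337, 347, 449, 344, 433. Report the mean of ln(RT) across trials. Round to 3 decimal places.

ln(RT): 5.8201, 5.8493, 6.1070, 5.8406, 6.0707
Σ ln(RT) = 29.6878
Mean = 29.6878/5 = 5.93756

5.938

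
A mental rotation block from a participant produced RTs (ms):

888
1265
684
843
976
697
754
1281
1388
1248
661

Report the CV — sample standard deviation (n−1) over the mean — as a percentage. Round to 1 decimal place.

n = 11, Σ = 10685, M = 971.3636
Σ(x−M)² = 757084.545; s = √(757084.545/10) = 275.1517
CV = 275.1517 / 971.3636 = 0.28326 = 28.326%

28.3%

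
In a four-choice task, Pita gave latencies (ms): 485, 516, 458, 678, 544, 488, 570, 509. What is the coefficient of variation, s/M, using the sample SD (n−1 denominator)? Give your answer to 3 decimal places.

0.130

n = 8, Σ = 4248, M = 531.0000
Σ(x−M)² = 33302.000; s = √(33302.000/7) = 68.9741
CV = 68.9741 / 531.0000 = 0.12989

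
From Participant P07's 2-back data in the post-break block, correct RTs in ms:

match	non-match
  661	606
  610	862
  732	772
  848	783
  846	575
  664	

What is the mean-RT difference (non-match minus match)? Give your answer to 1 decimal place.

M(match) = 4361/6 = 726.833
M(non-match) = 3598/5 = 719.600
Difference = 719.600 − 726.833 = -7.233 ms

-7.2 ms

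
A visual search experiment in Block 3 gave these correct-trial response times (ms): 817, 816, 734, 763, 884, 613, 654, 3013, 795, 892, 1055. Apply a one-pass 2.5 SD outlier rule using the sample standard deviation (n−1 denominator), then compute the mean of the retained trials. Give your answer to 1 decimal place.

802.3 ms

n = 11, ΣRT = 11036, M = 1003.273
Σ(x−M)² = 4585976.18; s = √(4585976.18/10) = 677.198
Cutoffs: 1003.273 ± 2.5·677.198 → [-689.7, 2696.3]
Outside: 3013 → excluded.
Retained (n=10): Σ = 8023, mean = 8023/10 = 802.300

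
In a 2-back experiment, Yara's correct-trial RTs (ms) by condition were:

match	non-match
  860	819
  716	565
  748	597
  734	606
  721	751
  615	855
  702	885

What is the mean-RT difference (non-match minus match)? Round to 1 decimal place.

M(match) = 5096/7 = 728.000
M(non-match) = 5078/7 = 725.429
Difference = 725.429 − 728.000 = -2.571 ms

-2.6 ms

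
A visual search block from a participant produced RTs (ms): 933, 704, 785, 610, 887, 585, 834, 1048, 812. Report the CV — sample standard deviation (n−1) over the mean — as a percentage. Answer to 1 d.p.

n = 9, Σ = 7198, M = 799.7778
Σ(x−M)² = 179827.556; s = √(179827.556/8) = 149.9281
CV = 149.9281 / 799.7778 = 0.18746 = 18.746%

18.7%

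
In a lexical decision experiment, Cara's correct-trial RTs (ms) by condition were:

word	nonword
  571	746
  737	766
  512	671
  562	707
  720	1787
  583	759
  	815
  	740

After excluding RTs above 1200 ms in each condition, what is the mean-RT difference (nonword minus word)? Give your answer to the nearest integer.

nonword: exclude 1787
M(word) = 3685/6 = 614.167
M(nonword) = 5204/7 = 743.429
Difference = 743.429 − 614.167 = 129.262 ms

129 ms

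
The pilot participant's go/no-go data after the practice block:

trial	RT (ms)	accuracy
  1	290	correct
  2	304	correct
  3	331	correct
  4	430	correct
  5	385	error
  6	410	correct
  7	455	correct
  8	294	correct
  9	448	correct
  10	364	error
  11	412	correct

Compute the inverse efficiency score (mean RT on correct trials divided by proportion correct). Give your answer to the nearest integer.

Correct trials (n=9): 290, 304, 331, 430, 410, 455, 294, 448, 412
Mean correct RT = 3374/9 = 374.8889 ms
Proportion correct = 9/11
IES = 374.8889 / (9/11) = 458.198 ms

458 ms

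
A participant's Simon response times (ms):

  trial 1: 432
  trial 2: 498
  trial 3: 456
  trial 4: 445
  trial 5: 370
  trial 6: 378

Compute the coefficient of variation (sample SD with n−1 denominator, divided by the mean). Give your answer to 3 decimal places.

n = 6, Σ = 2579, M = 429.8333
Σ(x−M)² = 11832.833; s = √(11832.833/5) = 48.6474
CV = 48.6474 / 429.8333 = 0.11318

0.113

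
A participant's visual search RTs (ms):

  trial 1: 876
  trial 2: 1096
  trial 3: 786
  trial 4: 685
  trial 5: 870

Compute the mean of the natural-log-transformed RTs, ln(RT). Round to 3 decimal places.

ln(RT): 6.7754, 6.9994, 6.6670, 6.5294, 6.7685
Σ ln(RT) = 33.7397
Mean = 33.7397/5 = 6.74793

6.748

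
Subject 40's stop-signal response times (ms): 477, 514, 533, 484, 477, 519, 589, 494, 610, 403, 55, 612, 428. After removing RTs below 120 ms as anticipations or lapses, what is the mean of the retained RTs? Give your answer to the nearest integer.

Excluded: 55
Retained (n=12): Σ = 6140
Mean = 6140/12 = 511.6667

512 ms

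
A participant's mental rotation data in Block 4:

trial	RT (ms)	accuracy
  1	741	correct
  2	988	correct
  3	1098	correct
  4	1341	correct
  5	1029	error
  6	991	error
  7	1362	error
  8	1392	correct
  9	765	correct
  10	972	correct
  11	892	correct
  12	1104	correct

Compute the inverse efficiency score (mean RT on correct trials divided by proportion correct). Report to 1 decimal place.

1376.7 ms

Correct trials (n=9): 741, 988, 1098, 1341, 1392, 765, 972, 892, 1104
Mean correct RT = 9293/9 = 1032.5556 ms
Proportion correct = 9/12
IES = 1032.5556 / (9/12) = 1376.741 ms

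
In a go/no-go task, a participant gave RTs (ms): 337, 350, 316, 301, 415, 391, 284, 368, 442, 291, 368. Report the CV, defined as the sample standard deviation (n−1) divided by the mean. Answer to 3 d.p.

n = 11, Σ = 3863, M = 351.1818
Σ(x−M)² = 26565.636; s = √(26565.636/10) = 51.5419
CV = 51.5419 / 351.1818 = 0.14677

0.147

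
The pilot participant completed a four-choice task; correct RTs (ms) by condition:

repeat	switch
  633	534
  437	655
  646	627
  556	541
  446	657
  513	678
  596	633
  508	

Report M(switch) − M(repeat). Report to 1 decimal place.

M(repeat) = 4335/8 = 541.875
M(switch) = 4325/7 = 617.857
Difference = 617.857 − 541.875 = 75.982 ms

76.0 ms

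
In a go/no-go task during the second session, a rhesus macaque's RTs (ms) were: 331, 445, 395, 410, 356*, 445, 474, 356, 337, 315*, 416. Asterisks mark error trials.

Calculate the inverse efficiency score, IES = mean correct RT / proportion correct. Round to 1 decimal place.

490.1 ms

Correct trials (n=9): 331, 445, 395, 410, 445, 474, 356, 337, 416
Mean correct RT = 3609/9 = 401.0000 ms
Proportion correct = 9/11
IES = 401.0000 / (9/11) = 490.111 ms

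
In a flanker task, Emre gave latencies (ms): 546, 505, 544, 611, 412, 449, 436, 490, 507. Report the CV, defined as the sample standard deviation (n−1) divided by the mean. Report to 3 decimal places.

n = 9, Σ = 4500, M = 500.0000
Σ(x−M)² = 30988.000; s = √(30988.000/8) = 62.2374
CV = 62.2374 / 500.0000 = 0.12447

0.124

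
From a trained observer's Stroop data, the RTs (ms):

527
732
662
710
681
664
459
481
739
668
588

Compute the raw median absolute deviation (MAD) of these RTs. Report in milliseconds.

68 ms

Sorted: 459, 481, 527, 588, 662, 664, 668, 681, 710, 732, 739 → median = 664
|x − 664|: 137, 68, 2, 46, 17, 0, 205, 183, 75, 4, 76
Sorted deviations: 0, 2, 4, 17, 46, 68, 75, 76, 137, 183, 205 → MAD = 68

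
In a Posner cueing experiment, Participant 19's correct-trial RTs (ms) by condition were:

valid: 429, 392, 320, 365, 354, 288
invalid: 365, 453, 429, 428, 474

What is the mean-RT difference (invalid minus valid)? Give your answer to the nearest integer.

M(valid) = 2148/6 = 358.000
M(invalid) = 2149/5 = 429.800
Difference = 429.800 − 358.000 = 71.800 ms

72 ms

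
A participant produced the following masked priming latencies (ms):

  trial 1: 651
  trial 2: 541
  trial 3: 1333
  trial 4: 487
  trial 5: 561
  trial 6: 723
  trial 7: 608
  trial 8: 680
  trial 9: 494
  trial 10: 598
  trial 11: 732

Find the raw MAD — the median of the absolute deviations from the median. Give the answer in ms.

Sorted: 487, 494, 541, 561, 598, 608, 651, 680, 723, 732, 1333 → median = 608
|x − 608|: 43, 67, 725, 121, 47, 115, 0, 72, 114, 10, 124
Sorted deviations: 0, 10, 43, 47, 67, 72, 114, 115, 121, 124, 725 → MAD = 72

72 ms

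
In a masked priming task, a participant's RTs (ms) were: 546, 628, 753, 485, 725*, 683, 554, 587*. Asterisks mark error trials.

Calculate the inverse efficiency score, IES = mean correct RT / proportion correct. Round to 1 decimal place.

Correct trials (n=6): 546, 628, 753, 485, 683, 554
Mean correct RT = 3649/6 = 608.1667 ms
Proportion correct = 6/8
IES = 608.1667 / (6/8) = 810.889 ms

810.9 ms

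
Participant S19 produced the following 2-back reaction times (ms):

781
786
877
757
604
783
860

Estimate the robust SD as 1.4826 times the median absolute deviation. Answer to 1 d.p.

38.5 ms

Sorted: 604, 757, 781, 783, 786, 860, 877 → median = 783
|x − 783| sorted: 0, 2, 3, 26, 77, 94, 179 → MAD = 26
Robust SD ≈ 1.4826 × 26 = 38.548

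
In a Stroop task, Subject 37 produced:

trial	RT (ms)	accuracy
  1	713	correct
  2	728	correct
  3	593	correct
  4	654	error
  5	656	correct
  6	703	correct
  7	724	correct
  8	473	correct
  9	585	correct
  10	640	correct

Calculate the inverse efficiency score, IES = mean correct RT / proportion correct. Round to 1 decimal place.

Correct trials (n=9): 713, 728, 593, 656, 703, 724, 473, 585, 640
Mean correct RT = 5815/9 = 646.1111 ms
Proportion correct = 9/10
IES = 646.1111 / (9/10) = 717.901 ms

717.9 ms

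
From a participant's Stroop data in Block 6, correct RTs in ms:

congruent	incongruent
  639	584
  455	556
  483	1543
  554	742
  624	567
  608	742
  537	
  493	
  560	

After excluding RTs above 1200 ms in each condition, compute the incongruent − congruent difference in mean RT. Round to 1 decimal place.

87.9 ms

incongruent: exclude 1543
M(congruent) = 4953/9 = 550.333
M(incongruent) = 3191/5 = 638.200
Difference = 638.200 − 550.333 = 87.867 ms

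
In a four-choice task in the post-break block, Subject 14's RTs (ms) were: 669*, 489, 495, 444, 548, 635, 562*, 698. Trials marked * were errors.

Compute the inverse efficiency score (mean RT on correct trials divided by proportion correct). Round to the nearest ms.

735 ms

Correct trials (n=6): 489, 495, 444, 548, 635, 698
Mean correct RT = 3309/6 = 551.5000 ms
Proportion correct = 6/8
IES = 551.5000 / (6/8) = 735.333 ms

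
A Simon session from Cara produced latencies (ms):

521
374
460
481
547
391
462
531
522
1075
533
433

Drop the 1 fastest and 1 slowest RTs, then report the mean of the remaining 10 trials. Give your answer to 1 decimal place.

Sorted: 374, 391, 433, 460, 462, 481, 521, 522, 531, 533, 547, 1075
Drop lowest 1 (374) and highest 1 (1075)
Remaining (n=10): Σ = 4881, mean = 4881/10 = 488.100

488.1 ms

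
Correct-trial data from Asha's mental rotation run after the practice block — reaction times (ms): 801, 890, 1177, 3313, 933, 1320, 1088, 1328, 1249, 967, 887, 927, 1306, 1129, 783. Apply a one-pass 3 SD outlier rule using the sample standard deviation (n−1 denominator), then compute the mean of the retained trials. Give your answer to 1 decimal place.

n = 15, ΣRT = 18098, M = 1206.533
Σ(x−M)² = 5253929.73; s = √(5253929.73/14) = 612.602
Cutoffs: 1206.533 ± 3·612.602 → [-631.3, 3044.3]
Outside: 3313 → excluded.
Retained (n=14): Σ = 14785, mean = 14785/14 = 1056.071

1056.1 ms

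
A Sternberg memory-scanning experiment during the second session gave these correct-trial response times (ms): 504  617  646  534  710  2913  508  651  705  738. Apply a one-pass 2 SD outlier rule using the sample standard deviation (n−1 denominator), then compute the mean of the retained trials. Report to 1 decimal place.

623.7 ms

n = 10, ΣRT = 8526, M = 852.600
Σ(x−M)² = 4781112.40; s = √(4781112.40/9) = 728.858
Cutoffs: 852.600 ± 2·728.858 → [-605.1, 2310.3]
Outside: 2913 → excluded.
Retained (n=9): Σ = 5613, mean = 5613/9 = 623.667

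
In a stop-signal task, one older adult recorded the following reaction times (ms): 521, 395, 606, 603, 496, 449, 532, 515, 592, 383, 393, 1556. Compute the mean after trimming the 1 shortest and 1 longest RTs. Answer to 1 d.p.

Sorted: 383, 393, 395, 449, 496, 515, 521, 532, 592, 603, 606, 1556
Drop lowest 1 (383) and highest 1 (1556)
Remaining (n=10): Σ = 5102, mean = 5102/10 = 510.200

510.2 ms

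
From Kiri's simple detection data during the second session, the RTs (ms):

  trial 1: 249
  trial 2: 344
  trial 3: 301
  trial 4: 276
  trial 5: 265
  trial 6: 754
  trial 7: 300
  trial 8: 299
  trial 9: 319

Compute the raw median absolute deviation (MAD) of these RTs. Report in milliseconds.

24 ms

Sorted: 249, 265, 276, 299, 300, 301, 319, 344, 754 → median = 300
|x − 300|: 51, 44, 1, 24, 35, 454, 0, 1, 19
Sorted deviations: 0, 1, 1, 19, 24, 35, 44, 51, 454 → MAD = 24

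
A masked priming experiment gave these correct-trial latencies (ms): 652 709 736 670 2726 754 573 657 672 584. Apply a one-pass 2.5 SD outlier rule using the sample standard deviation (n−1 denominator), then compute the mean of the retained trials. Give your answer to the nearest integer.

n = 10, ΣRT = 8733, M = 873.300
Σ(x−M)² = 3844062.10; s = √(3844062.10/9) = 653.543
Cutoffs: 873.300 ± 2.5·653.543 → [-760.6, 2507.2]
Outside: 2726 → excluded.
Retained (n=9): Σ = 6007, mean = 6007/9 = 667.444

667 ms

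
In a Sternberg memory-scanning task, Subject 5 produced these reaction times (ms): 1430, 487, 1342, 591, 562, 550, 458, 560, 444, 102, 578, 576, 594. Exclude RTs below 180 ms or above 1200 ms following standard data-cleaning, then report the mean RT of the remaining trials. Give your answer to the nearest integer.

540 ms

Excluded: 102, 1342, 1430
Retained (n=10): Σ = 5400
Mean = 5400/10 = 540.0000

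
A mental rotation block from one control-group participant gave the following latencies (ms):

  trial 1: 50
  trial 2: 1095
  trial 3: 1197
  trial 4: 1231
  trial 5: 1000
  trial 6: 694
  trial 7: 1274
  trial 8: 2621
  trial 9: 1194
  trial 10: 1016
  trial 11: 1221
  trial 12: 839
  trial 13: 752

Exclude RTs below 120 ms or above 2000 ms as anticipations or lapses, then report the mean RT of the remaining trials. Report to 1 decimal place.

Excluded: 50, 2621
Retained (n=11): Σ = 11513
Mean = 11513/11 = 1046.6364

1046.6 ms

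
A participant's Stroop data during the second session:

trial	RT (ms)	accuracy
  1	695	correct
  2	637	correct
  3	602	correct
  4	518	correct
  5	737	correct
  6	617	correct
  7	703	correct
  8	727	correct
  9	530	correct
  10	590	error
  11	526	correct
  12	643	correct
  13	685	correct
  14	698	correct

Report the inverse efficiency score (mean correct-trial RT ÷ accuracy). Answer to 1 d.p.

689.1 ms

Correct trials (n=13): 695, 637, 602, 518, 737, 617, 703, 727, 530, 526, 643, 685, 698
Mean correct RT = 8318/13 = 639.8462 ms
Proportion correct = 13/14
IES = 639.8462 / (13/14) = 689.065 ms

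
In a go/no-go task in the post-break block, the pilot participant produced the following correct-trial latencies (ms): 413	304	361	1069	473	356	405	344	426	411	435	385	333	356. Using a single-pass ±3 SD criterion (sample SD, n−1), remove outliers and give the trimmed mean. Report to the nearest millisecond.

385 ms

n = 14, ΣRT = 6071, M = 433.643
Σ(x−M)² = 461719.21; s = √(461719.21/13) = 188.459
Cutoffs: 433.643 ± 3·188.459 → [-131.7, 999.0]
Outside: 1069 → excluded.
Retained (n=13): Σ = 5002, mean = 5002/13 = 384.769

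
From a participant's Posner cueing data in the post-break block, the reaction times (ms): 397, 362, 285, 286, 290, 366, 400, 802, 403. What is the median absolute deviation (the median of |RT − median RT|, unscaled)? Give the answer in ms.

37 ms

Sorted: 285, 286, 290, 362, 366, 397, 400, 403, 802 → median = 366
|x − 366|: 31, 4, 81, 80, 76, 0, 34, 436, 37
Sorted deviations: 0, 4, 31, 34, 37, 76, 80, 81, 436 → MAD = 37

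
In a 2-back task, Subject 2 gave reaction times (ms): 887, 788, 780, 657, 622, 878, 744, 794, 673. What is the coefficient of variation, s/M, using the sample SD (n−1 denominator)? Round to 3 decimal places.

0.123

n = 9, Σ = 6823, M = 758.1111
Σ(x−M)² = 69838.889; s = √(69838.889/8) = 93.4337
CV = 93.4337 / 758.1111 = 0.12325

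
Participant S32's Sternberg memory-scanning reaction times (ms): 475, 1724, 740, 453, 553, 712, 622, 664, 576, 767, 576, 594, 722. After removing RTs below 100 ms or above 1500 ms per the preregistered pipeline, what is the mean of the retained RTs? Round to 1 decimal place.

621.2 ms

Excluded: 1724
Retained (n=12): Σ = 7454
Mean = 7454/12 = 621.1667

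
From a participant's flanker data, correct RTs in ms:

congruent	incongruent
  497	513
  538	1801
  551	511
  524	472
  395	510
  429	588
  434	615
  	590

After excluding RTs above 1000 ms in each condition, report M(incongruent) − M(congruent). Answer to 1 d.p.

61.6 ms

incongruent: exclude 1801
M(congruent) = 3368/7 = 481.143
M(incongruent) = 3799/7 = 542.714
Difference = 542.714 − 481.143 = 61.571 ms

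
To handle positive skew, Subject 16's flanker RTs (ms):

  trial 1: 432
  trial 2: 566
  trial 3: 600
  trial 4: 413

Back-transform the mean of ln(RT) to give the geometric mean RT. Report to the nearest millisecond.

496 ms

ln(RT): 6.0684, 6.3386, 6.3969, 6.0234
Mean ln(RT) = 24.8274/4 = 6.20685
Geometric mean = exp(6.20685) = 496.14 ms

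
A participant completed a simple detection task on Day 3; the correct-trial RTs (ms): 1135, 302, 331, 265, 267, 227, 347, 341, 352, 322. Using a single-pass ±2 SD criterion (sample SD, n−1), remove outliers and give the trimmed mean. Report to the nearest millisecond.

306 ms

n = 10, ΣRT = 3889, M = 388.900
Σ(x−M)² = 633878.90; s = √(633878.90/9) = 265.388
Cutoffs: 388.900 ± 2·265.388 → [-141.9, 919.7]
Outside: 1135 → excluded.
Retained (n=9): Σ = 2754, mean = 2754/9 = 306.000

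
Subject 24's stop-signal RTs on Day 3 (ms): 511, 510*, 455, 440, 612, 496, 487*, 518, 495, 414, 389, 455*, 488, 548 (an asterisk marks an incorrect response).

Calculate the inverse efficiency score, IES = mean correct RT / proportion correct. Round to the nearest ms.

Correct trials (n=11): 511, 455, 440, 612, 496, 518, 495, 414, 389, 488, 548
Mean correct RT = 5366/11 = 487.8182 ms
Proportion correct = 11/14
IES = 487.8182 / (11/14) = 620.860 ms

621 ms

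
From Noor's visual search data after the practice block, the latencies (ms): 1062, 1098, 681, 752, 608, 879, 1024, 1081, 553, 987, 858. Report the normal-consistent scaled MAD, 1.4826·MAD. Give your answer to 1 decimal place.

271.3 ms

Sorted: 553, 608, 681, 752, 858, 879, 987, 1024, 1062, 1081, 1098 → median = 879
|x − 879| sorted: 0, 21, 108, 127, 145, 183, 198, 202, 219, 271, 326 → MAD = 183
Robust SD ≈ 1.4826 × 183 = 271.316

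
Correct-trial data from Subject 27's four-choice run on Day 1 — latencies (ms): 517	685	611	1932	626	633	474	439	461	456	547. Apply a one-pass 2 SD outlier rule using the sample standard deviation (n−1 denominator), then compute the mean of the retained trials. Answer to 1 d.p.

544.9 ms

n = 11, ΣRT = 7381, M = 671.000
Σ(x−M)² = 1819436.00; s = √(1819436.00/10) = 426.548
Cutoffs: 671.000 ± 2·426.548 → [-182.1, 1524.1]
Outside: 1932 → excluded.
Retained (n=10): Σ = 5449, mean = 5449/10 = 544.900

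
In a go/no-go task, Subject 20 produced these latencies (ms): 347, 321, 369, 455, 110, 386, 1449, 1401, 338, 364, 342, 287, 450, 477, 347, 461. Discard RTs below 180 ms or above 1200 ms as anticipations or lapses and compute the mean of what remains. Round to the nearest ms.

Excluded: 110, 1401, 1449
Retained (n=13): Σ = 4944
Mean = 4944/13 = 380.3077

380 ms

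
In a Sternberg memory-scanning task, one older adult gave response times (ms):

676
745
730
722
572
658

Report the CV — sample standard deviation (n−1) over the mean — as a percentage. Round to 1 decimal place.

9.4%

n = 6, Σ = 4103, M = 683.8333
Σ(x−M)² = 20564.833; s = √(20564.833/5) = 64.1324
CV = 64.1324 / 683.8333 = 0.09378 = 9.378%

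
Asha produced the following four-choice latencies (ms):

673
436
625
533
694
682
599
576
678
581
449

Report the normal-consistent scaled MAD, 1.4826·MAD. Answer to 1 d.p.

109.7 ms

Sorted: 436, 449, 533, 576, 581, 599, 625, 673, 678, 682, 694 → median = 599
|x − 599| sorted: 0, 18, 23, 26, 66, 74, 79, 83, 95, 150, 163 → MAD = 74
Robust SD ≈ 1.4826 × 74 = 109.712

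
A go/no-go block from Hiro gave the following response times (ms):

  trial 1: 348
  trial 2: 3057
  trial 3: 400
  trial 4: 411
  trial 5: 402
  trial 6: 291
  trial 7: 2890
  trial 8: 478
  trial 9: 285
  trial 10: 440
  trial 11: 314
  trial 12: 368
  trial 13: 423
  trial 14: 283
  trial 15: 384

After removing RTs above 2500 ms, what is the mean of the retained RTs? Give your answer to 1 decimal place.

Excluded: 2890, 3057
Retained (n=13): Σ = 4827
Mean = 4827/13 = 371.3077

371.3 ms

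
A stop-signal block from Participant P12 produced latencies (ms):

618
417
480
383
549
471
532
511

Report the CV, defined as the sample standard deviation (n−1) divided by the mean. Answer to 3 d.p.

n = 8, Σ = 3961, M = 495.1250
Σ(x−M)² = 39098.875; s = √(39098.875/7) = 74.7366
CV = 74.7366 / 495.1250 = 0.15094

0.151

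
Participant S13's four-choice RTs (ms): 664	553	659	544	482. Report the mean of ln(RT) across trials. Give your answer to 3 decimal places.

6.356

ln(RT): 6.4983, 6.3154, 6.4907, 6.2989, 6.1779
Σ ln(RT) = 31.7813
Mean = 31.7813/5 = 6.35625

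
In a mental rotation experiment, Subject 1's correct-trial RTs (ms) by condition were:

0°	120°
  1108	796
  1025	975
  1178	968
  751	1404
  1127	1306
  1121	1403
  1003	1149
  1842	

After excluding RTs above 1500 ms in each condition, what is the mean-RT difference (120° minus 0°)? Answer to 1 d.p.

98.3 ms

0°: exclude 1842
M(0°) = 7313/7 = 1044.714
M(120°) = 8001/7 = 1143.000
Difference = 1143.000 − 1044.714 = 98.286 ms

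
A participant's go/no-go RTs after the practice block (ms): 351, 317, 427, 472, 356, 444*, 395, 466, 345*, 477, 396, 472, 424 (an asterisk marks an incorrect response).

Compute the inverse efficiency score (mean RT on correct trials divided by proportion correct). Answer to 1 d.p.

489.2 ms

Correct trials (n=11): 351, 317, 427, 472, 356, 395, 466, 477, 396, 472, 424
Mean correct RT = 4553/11 = 413.9091 ms
Proportion correct = 11/13
IES = 413.9091 / (11/13) = 489.165 ms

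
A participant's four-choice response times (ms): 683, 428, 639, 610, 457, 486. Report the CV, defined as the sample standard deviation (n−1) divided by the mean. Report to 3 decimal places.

n = 6, Σ = 3303, M = 550.5000
Σ(x−M)² = 56837.500; s = √(56837.500/5) = 106.6185
CV = 106.6185 / 550.5000 = 0.19368

0.194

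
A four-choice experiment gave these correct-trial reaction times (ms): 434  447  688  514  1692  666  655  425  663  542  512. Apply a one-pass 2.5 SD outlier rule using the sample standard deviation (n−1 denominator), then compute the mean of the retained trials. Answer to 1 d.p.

554.6 ms

n = 11, ΣRT = 7238, M = 658.000
Σ(x−M)² = 1274648.00; s = √(1274648.00/10) = 357.022
Cutoffs: 658.000 ± 2.5·357.022 → [-234.6, 1550.6]
Outside: 1692 → excluded.
Retained (n=10): Σ = 5546, mean = 5546/10 = 554.600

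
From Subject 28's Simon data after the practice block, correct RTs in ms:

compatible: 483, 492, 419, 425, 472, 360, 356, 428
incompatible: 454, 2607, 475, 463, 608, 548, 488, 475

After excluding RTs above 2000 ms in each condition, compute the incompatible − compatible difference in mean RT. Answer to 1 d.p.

incompatible: exclude 2607
M(compatible) = 3435/8 = 429.375
M(incompatible) = 3511/7 = 501.571
Difference = 501.571 − 429.375 = 72.196 ms

72.2 ms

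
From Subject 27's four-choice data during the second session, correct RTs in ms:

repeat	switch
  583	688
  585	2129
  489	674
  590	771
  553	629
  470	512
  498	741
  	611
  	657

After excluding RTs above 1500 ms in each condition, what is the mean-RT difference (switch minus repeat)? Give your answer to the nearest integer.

switch: exclude 2129
M(repeat) = 3768/7 = 538.286
M(switch) = 5283/8 = 660.375
Difference = 660.375 − 538.286 = 122.089 ms

122 ms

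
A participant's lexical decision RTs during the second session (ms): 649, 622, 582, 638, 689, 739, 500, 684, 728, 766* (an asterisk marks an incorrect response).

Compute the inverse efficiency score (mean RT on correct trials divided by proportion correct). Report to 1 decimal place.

719.9 ms

Correct trials (n=9): 649, 622, 582, 638, 689, 739, 500, 684, 728
Mean correct RT = 5831/9 = 647.8889 ms
Proportion correct = 9/10
IES = 647.8889 / (9/10) = 719.877 ms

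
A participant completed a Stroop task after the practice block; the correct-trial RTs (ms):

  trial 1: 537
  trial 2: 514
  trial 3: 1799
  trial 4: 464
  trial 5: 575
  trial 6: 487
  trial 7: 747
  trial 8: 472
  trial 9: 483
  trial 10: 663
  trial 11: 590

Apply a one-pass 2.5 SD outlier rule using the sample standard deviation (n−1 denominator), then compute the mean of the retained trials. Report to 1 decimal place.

n = 11, ΣRT = 7331, M = 666.455
Σ(x−M)² = 1488028.73; s = √(1488028.73/10) = 385.750
Cutoffs: 666.455 ± 2.5·385.750 → [-297.9, 1630.8]
Outside: 1799 → excluded.
Retained (n=10): Σ = 5532, mean = 5532/10 = 553.200

553.2 ms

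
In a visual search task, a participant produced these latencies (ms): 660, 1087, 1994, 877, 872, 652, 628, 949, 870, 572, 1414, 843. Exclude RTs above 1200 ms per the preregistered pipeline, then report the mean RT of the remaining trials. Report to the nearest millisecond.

Excluded: 1414, 1994
Retained (n=10): Σ = 8010
Mean = 8010/10 = 801.0000

801 ms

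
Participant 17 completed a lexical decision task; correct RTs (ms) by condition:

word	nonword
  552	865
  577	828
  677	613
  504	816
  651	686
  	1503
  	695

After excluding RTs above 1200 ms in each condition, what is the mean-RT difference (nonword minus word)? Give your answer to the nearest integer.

nonword: exclude 1503
M(word) = 2961/5 = 592.200
M(nonword) = 4503/6 = 750.500
Difference = 750.500 − 592.200 = 158.300 ms

158 ms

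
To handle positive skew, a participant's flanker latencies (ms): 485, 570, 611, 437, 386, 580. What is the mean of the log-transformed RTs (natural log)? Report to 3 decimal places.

ln(RT): 6.1841, 6.3456, 6.4151, 6.0799, 5.9558, 6.3630
Σ ln(RT) = 37.3437
Mean = 37.3437/6 = 6.22395

6.224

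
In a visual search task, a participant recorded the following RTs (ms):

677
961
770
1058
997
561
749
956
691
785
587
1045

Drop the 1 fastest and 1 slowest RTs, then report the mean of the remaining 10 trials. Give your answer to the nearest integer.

822 ms

Sorted: 561, 587, 677, 691, 749, 770, 785, 956, 961, 997, 1045, 1058
Drop lowest 1 (561) and highest 1 (1058)
Remaining (n=10): Σ = 8218, mean = 8218/10 = 821.800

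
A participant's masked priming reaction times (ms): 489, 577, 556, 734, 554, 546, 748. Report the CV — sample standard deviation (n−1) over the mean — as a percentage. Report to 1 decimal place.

16.6%

n = 7, Σ = 4204, M = 600.5714
Σ(x−M)² = 59675.714; s = √(59675.714/6) = 99.7294
CV = 99.7294 / 600.5714 = 0.16606 = 16.606%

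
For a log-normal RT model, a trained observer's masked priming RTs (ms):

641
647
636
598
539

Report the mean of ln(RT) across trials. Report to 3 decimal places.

6.415

ln(RT): 6.4630, 6.4723, 6.4552, 6.3936, 6.2897
Σ ln(RT) = 32.0739
Mean = 32.0739/5 = 6.41478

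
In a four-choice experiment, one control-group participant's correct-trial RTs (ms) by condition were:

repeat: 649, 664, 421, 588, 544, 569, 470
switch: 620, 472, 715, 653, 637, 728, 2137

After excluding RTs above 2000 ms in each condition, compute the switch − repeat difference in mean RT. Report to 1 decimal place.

switch: exclude 2137
M(repeat) = 3905/7 = 557.857
M(switch) = 3825/6 = 637.500
Difference = 637.500 − 557.857 = 79.643 ms

79.6 ms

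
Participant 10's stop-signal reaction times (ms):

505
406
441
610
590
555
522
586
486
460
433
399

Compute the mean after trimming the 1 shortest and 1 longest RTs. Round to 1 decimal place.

498.4 ms

Sorted: 399, 406, 433, 441, 460, 486, 505, 522, 555, 586, 590, 610
Drop lowest 1 (399) and highest 1 (610)
Remaining (n=10): Σ = 4984, mean = 4984/10 = 498.400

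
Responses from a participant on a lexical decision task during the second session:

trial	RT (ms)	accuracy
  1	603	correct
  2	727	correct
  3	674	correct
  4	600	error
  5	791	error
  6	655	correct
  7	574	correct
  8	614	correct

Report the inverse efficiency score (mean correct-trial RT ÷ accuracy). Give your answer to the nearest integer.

Correct trials (n=6): 603, 727, 674, 655, 574, 614
Mean correct RT = 3847/6 = 641.1667 ms
Proportion correct = 6/8
IES = 641.1667 / (6/8) = 854.889 ms

855 ms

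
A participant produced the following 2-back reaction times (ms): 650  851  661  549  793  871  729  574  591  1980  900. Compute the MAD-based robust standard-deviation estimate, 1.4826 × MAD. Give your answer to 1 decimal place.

Sorted: 549, 574, 591, 650, 661, 729, 793, 851, 871, 900, 1980 → median = 729
|x − 729| sorted: 0, 64, 68, 79, 122, 138, 142, 155, 171, 180, 1251 → MAD = 138
Robust SD ≈ 1.4826 × 138 = 204.599

204.6 ms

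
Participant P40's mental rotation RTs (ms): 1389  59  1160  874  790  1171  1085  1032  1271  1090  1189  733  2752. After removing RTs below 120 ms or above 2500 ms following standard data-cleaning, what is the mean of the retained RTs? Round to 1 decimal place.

Excluded: 59, 2752
Retained (n=11): Σ = 11784
Mean = 11784/11 = 1071.2727

1071.3 ms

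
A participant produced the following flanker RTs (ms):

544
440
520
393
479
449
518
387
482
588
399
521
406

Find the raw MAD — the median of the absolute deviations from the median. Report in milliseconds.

42 ms

Sorted: 387, 393, 399, 406, 440, 449, 479, 482, 518, 520, 521, 544, 588 → median = 479
|x − 479|: 65, 39, 41, 86, 0, 30, 39, 92, 3, 109, 80, 42, 73
Sorted deviations: 0, 3, 30, 39, 39, 41, 42, 65, 73, 80, 86, 92, 109 → MAD = 42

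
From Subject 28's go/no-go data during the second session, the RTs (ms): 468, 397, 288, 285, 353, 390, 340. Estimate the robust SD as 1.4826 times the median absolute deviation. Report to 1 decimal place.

65.2 ms

Sorted: 285, 288, 340, 353, 390, 397, 468 → median = 353
|x − 353| sorted: 0, 13, 37, 44, 65, 68, 115 → MAD = 44
Robust SD ≈ 1.4826 × 44 = 65.234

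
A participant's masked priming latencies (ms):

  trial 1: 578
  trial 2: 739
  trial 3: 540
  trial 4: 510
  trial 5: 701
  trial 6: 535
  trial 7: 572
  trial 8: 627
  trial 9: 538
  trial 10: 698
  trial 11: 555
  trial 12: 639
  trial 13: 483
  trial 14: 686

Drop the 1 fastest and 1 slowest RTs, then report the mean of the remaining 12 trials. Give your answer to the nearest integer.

Sorted: 483, 510, 535, 538, 540, 555, 572, 578, 627, 639, 686, 698, 701, 739
Drop lowest 1 (483) and highest 1 (739)
Remaining (n=12): Σ = 7179, mean = 7179/12 = 598.250

598 ms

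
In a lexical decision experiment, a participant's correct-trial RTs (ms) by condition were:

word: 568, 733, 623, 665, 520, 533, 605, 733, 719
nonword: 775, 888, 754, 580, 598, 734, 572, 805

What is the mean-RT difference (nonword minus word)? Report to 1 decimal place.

M(word) = 5699/9 = 633.222
M(nonword) = 5706/8 = 713.250
Difference = 713.250 − 633.222 = 80.028 ms

80.0 ms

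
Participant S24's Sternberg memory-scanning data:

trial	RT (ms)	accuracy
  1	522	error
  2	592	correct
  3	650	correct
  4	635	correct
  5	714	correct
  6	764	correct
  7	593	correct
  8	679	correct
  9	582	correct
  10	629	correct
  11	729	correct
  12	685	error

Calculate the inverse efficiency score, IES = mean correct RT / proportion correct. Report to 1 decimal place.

788.0 ms

Correct trials (n=10): 592, 650, 635, 714, 764, 593, 679, 582, 629, 729
Mean correct RT = 6567/10 = 656.7000 ms
Proportion correct = 10/12
IES = 656.7000 / (10/12) = 788.040 ms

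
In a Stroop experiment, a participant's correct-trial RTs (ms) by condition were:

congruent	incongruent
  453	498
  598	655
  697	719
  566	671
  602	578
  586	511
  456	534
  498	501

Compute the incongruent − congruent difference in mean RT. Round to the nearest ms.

M(congruent) = 4456/8 = 557.000
M(incongruent) = 4667/8 = 583.375
Difference = 583.375 − 557.000 = 26.375 ms

26 ms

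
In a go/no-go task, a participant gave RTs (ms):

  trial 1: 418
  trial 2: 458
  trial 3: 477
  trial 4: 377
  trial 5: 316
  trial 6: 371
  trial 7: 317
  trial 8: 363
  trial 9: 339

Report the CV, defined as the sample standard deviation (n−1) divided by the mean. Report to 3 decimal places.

n = 9, Σ = 3436, M = 381.7778
Σ(x−M)² = 27033.556; s = √(27033.556/8) = 58.1308
CV = 58.1308 / 381.7778 = 0.15226

0.152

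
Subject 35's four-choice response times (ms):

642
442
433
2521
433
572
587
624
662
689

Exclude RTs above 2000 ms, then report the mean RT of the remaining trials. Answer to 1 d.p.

564.9 ms

Excluded: 2521
Retained (n=9): Σ = 5084
Mean = 5084/9 = 564.8889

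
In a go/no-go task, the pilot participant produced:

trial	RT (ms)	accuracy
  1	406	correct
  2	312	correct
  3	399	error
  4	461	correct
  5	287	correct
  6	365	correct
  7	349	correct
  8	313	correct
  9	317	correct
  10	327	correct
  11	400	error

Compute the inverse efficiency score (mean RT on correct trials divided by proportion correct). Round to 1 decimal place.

Correct trials (n=9): 406, 312, 461, 287, 365, 349, 313, 317, 327
Mean correct RT = 3137/9 = 348.5556 ms
Proportion correct = 9/11
IES = 348.5556 / (9/11) = 426.012 ms

426.0 ms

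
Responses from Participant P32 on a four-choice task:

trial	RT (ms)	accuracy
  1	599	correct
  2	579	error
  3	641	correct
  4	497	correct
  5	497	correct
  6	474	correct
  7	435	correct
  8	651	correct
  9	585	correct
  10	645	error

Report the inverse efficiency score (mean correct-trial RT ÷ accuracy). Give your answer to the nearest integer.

Correct trials (n=8): 599, 641, 497, 497, 474, 435, 651, 585
Mean correct RT = 4379/8 = 547.3750 ms
Proportion correct = 8/10
IES = 547.3750 / (8/10) = 684.219 ms

684 ms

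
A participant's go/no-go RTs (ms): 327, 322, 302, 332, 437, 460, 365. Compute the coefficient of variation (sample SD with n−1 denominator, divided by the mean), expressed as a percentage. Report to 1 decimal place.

16.9%

n = 7, Σ = 2545, M = 363.5714
Σ(x−M)² = 22545.714; s = √(22545.714/6) = 61.2994
CV = 61.2994 / 363.5714 = 0.16860 = 16.860%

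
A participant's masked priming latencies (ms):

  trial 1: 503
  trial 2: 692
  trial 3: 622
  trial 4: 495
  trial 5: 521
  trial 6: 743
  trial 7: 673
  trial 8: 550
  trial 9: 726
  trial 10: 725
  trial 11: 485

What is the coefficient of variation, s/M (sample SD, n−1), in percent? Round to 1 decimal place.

n = 11, Σ = 6735, M = 612.2727
Σ(x−M)² = 106970.182; s = √(106970.182/10) = 103.4264
CV = 103.4264 / 612.2727 = 0.16892 = 16.892%

16.9%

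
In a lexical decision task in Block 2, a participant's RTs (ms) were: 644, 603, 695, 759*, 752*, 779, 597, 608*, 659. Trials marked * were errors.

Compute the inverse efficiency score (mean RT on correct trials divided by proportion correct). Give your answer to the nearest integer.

Correct trials (n=6): 644, 603, 695, 779, 597, 659
Mean correct RT = 3977/6 = 662.8333 ms
Proportion correct = 6/9
IES = 662.8333 / (6/9) = 994.250 ms

994 ms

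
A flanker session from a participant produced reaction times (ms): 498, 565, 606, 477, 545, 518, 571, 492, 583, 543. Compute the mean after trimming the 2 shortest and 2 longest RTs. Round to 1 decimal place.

Sorted: 477, 492, 498, 518, 543, 545, 565, 571, 583, 606
Drop lowest 2 (477, 492) and highest 2 (583, 606)
Remaining (n=6): Σ = 3240, mean = 3240/6 = 540.000

540.0 ms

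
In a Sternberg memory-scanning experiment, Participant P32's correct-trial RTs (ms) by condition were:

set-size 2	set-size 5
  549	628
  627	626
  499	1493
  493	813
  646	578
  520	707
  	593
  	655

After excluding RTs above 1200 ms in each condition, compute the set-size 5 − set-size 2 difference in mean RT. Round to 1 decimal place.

set-size 5: exclude 1493
M(set-size 2) = 3334/6 = 555.667
M(set-size 5) = 4600/7 = 657.143
Difference = 657.143 − 555.667 = 101.476 ms

101.5 ms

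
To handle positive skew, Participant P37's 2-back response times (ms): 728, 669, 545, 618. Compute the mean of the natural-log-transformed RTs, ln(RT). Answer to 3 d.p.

ln(RT): 6.5903, 6.5058, 6.3008, 6.4265
Σ ln(RT) = 25.8234
Mean = 25.8234/4 = 6.45584

6.456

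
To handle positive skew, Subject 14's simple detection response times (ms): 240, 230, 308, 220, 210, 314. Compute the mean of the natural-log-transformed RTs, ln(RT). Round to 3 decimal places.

5.523

ln(RT): 5.4806, 5.4381, 5.7301, 5.3936, 5.3471, 5.7494
Σ ln(RT) = 33.1389
Mean = 33.1389/6 = 5.52316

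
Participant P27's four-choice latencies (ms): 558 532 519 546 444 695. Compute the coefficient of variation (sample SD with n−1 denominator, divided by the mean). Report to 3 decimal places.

0.149

n = 6, Σ = 3294, M = 549.0000
Σ(x−M)² = 33620.000; s = √(33620.000/5) = 82.0000
CV = 82.0000 / 549.0000 = 0.14936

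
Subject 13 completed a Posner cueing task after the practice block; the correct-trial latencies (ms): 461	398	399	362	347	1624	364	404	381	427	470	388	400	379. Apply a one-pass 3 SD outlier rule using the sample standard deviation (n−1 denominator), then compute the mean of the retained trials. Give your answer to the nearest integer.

398 ms

n = 14, ΣRT = 6804, M = 486.000
Σ(x−M)² = 1410498.00; s = √(1410498.00/13) = 329.393
Cutoffs: 486.000 ± 3·329.393 → [-502.2, 1474.2]
Outside: 1624 → excluded.
Retained (n=13): Σ = 5180, mean = 5180/13 = 398.462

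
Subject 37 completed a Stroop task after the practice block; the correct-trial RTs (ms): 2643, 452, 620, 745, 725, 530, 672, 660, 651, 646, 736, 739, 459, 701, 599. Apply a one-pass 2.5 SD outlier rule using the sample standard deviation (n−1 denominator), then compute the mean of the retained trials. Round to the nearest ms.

n = 15, ΣRT = 11578, M = 771.867
Σ(x−M)² = 3876031.73; s = √(3876031.73/14) = 526.174
Cutoffs: 771.867 ± 2.5·526.174 → [-543.6, 2087.3]
Outside: 2643 → excluded.
Retained (n=14): Σ = 8935, mean = 8935/14 = 638.214

638 ms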